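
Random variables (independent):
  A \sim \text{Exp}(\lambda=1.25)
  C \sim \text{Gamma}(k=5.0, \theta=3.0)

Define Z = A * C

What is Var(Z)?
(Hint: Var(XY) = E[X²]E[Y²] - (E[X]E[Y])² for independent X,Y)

Var(XY) = E[X²]E[Y²] - (E[X]E[Y])²
E[A] = 0.8, Var(A) = 0.64
E[C] = 15, Var(C) = 45
E[A²] = 0.64 + 0.8² = 1.28
E[C²] = 45 + 15² = 270
Var(Z) = 1.28*270 - (0.8*15)²
= 345.6 - 144 = 201.6

201.6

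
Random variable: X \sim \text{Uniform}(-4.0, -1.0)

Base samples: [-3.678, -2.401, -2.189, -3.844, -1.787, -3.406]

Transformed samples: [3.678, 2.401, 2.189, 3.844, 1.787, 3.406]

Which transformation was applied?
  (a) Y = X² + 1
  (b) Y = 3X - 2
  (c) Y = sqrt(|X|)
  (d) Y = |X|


Checking option (d) Y = |X|:
  X = -3.678 -> Y = 3.678 ✓
  X = -2.401 -> Y = 2.401 ✓
  X = -2.189 -> Y = 2.189 ✓
All samples match this transformation.

(d) |X|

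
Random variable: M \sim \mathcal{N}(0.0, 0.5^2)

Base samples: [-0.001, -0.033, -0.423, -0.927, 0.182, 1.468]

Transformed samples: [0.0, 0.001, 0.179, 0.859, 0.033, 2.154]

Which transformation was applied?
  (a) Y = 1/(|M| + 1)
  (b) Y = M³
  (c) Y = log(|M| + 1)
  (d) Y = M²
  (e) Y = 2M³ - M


Checking option (d) Y = M²:
  M = -0.001 -> Y = 0.0 ✓
  M = -0.033 -> Y = 0.001 ✓
  M = -0.423 -> Y = 0.179 ✓
All samples match this transformation.

(d) M²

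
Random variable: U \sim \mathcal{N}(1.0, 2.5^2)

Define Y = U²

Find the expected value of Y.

E[U²] = Var(U) + (E[U])² = 6.25 + 1 = 7.25

7.25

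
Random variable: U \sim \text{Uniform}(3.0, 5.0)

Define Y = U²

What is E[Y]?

E[U²] = Var(U) + (E[U])² = 0.33333333 + 16 = 16.333333

16.333333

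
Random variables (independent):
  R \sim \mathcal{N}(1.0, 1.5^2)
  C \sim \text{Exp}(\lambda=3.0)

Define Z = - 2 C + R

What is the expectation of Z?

E[Z] = 1*E[R] - 2*E[C]
E[R] = 1
E[C] = 0.33333333
E[Z] = 1*1 - 2*0.33333333 = 0.33333333

0.33333333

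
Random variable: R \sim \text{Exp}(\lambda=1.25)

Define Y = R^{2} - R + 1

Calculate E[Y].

E[Y] = 1*E[R²] - 1*E[R] + 1
E[R] = 0.8
E[R²] = Var(R) + (E[R])² = 0.64 + 0.64 = 1.28
E[Y] = 1*1.28 - 1*0.8 + 1 = 1.48

1.48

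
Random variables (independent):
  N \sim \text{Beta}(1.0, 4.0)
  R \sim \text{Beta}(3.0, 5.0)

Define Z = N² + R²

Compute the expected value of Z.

E[Z] = E[N²] + E[R²]
E[N²] = Var(N) + E[N]² = 0.026666667 + 0.04 = 0.066666667
E[R²] = Var(R) + E[R]² = 0.026041667 + 0.140625 = 0.16666667
E[Z] = 0.066666667 + 0.16666667 = 0.23333333

0.23333333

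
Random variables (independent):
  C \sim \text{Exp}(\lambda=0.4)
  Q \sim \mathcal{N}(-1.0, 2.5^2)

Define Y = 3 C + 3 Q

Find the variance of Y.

For independent RVs: Var(aX + bY) = a²Var(X) + b²Var(Y)
Var(C) = 6.25
Var(Q) = 6.25
Var(Y) = 3²*6.25 + 3²*6.25
= 9*6.25 + 9*6.25 = 112.5

112.5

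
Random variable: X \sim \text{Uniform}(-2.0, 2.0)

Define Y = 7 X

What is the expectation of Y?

For Y = 7X:
E[Y] = 7 * E[X]
E[X] = (-2 + 2)/2 = 0
E[Y] = 7 * 0 = 0

0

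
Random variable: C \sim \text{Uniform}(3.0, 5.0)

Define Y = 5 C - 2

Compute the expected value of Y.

For Y = 5C - 2:
E[Y] = 5 * E[C] - 2
E[C] = (3 + 5)/2 = 4
E[Y] = 5 * 4 - 2 = 18

18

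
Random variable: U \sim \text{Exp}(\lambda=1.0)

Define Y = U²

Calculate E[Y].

E[U²] = Var(U) + (E[U])² = 1 + 1 = 2

2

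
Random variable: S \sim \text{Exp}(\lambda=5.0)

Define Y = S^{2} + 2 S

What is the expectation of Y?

E[Y] = 1*E[S²] + 2*E[S]
E[S] = 0.2
E[S²] = Var(S) + (E[S])² = 0.04 + 0.04 = 0.08
E[Y] = 1*0.08 + 2*0.2 = 0.48

0.48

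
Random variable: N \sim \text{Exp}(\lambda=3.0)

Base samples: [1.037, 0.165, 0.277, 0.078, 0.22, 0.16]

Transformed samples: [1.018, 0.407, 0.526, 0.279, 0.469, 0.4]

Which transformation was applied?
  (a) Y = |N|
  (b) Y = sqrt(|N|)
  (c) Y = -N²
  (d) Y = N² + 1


Checking option (b) Y = sqrt(|N|):
  N = 1.037 -> Y = 1.018 ✓
  N = 0.165 -> Y = 0.407 ✓
  N = 0.277 -> Y = 0.526 ✓
All samples match this transformation.

(b) sqrt(|N|)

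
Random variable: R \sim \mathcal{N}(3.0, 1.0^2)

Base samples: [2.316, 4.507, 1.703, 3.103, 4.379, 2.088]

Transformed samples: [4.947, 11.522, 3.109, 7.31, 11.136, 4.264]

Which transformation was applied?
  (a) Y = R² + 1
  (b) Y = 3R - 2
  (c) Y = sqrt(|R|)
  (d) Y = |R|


Checking option (b) Y = 3R - 2:
  R = 2.316 -> Y = 4.947 ✓
  R = 4.507 -> Y = 11.522 ✓
  R = 1.703 -> Y = 3.109 ✓
All samples match this transformation.

(b) 3R - 2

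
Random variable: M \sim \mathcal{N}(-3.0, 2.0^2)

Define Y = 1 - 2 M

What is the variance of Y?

For Y = aM + b: Var(Y) = a² * Var(M)
Var(M) = 2.0^2 = 4
Var(Y) = (-2)² * 4 = 4 * 4 = 16

16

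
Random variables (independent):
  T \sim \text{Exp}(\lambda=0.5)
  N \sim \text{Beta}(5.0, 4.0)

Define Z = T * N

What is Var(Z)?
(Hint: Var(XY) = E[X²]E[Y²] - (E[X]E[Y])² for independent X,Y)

Var(XY) = E[X²]E[Y²] - (E[X]E[Y])²
E[T] = 2, Var(T) = 4
E[N] = 0.55555556, Var(N) = 0.024691358
E[T²] = 4 + 2² = 8
E[N²] = 0.024691358 + 0.55555556² = 0.33333333
Var(Z) = 8*0.33333333 - (2*0.55555556)²
= 2.6666667 - 1.2345679 = 1.4320988

1.4320988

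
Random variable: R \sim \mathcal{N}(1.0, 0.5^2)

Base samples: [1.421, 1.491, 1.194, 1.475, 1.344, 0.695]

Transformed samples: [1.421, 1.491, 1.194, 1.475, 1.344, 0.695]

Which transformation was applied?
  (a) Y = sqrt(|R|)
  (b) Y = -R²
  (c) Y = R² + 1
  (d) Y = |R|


Checking option (d) Y = |R|:
  R = 1.421 -> Y = 1.421 ✓
  R = 1.491 -> Y = 1.491 ✓
  R = 1.194 -> Y = 1.194 ✓
All samples match this transformation.

(d) |R|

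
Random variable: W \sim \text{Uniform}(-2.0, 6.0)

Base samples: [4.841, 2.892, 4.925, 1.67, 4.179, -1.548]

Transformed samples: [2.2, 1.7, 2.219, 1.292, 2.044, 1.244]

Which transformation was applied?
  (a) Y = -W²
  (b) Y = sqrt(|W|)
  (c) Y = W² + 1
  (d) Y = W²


Checking option (b) Y = sqrt(|W|):
  W = 4.841 -> Y = 2.2 ✓
  W = 2.892 -> Y = 1.7 ✓
  W = 4.925 -> Y = 2.219 ✓
All samples match this transformation.

(b) sqrt(|W|)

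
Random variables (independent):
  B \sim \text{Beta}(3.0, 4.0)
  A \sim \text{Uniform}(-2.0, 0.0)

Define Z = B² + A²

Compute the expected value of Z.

E[Z] = E[B²] + E[A²]
E[B²] = Var(B) + E[B]² = 0.030612245 + 0.18367347 = 0.21428571
E[A²] = Var(A) + E[A]² = 0.33333333 + 1 = 1.3333333
E[Z] = 0.21428571 + 1.3333333 = 1.547619

1.547619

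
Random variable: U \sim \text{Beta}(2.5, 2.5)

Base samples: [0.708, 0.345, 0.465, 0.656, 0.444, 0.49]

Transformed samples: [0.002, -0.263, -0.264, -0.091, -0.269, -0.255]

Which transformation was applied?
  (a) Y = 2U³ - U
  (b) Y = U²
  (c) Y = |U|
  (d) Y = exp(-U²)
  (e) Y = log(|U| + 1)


Checking option (a) Y = 2U³ - U:
  U = 0.708 -> Y = 0.002 ✓
  U = 0.345 -> Y = -0.263 ✓
  U = 0.465 -> Y = -0.264 ✓
All samples match this transformation.

(a) 2U³ - U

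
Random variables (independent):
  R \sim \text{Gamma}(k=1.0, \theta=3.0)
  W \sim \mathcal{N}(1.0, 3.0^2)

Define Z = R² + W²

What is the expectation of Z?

E[Z] = E[R²] + E[W²]
E[R²] = Var(R) + E[R]² = 9 + 9 = 18
E[W²] = Var(W) + E[W]² = 9 + 1 = 10
E[Z] = 18 + 10 = 28

28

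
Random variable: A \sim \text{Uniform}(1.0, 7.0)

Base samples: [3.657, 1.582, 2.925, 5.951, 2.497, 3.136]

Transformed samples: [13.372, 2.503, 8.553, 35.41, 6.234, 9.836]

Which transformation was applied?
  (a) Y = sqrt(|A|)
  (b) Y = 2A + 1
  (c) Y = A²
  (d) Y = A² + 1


Checking option (c) Y = A²:
  A = 3.657 -> Y = 13.372 ✓
  A = 1.582 -> Y = 2.503 ✓
  A = 2.925 -> Y = 8.553 ✓
All samples match this transformation.

(c) A²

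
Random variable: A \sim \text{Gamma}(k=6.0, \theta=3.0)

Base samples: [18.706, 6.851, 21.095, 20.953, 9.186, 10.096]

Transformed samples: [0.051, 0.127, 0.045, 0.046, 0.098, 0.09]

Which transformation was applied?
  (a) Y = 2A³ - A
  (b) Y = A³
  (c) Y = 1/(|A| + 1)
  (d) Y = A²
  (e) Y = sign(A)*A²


Checking option (c) Y = 1/(|A| + 1):
  A = 18.706 -> Y = 0.051 ✓
  A = 6.851 -> Y = 0.127 ✓
  A = 21.095 -> Y = 0.045 ✓
All samples match this transformation.

(c) 1/(|A| + 1)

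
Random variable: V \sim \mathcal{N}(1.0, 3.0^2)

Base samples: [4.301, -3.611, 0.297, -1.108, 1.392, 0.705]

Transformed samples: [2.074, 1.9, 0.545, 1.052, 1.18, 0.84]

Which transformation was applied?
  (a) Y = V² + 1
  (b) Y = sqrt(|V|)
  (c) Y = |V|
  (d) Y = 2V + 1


Checking option (b) Y = sqrt(|V|):
  V = 4.301 -> Y = 2.074 ✓
  V = -3.611 -> Y = 1.9 ✓
  V = 0.297 -> Y = 0.545 ✓
All samples match this transformation.

(b) sqrt(|V|)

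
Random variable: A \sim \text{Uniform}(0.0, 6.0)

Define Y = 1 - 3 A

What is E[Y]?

For Y = -3A + 1:
E[Y] = -3 * E[A] + 1
E[A] = (0 + 6)/2 = 3
E[Y] = -3 * 3 + 1 = -8

-8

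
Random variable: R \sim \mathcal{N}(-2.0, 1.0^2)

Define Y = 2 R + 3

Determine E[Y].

For Y = 2R + 3:
E[Y] = 2 * E[R] + 3
E[R] = -2.0 = -2
E[Y] = 2 * (-2) + 3 = -1

-1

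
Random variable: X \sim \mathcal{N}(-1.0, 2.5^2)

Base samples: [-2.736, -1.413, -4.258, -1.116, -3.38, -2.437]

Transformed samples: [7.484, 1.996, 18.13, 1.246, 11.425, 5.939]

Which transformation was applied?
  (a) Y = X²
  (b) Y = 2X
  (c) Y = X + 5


Checking option (a) Y = X²:
  X = -2.736 -> Y = 7.484 ✓
  X = -1.413 -> Y = 1.996 ✓
  X = -4.258 -> Y = 18.13 ✓
All samples match this transformation.

(a) X²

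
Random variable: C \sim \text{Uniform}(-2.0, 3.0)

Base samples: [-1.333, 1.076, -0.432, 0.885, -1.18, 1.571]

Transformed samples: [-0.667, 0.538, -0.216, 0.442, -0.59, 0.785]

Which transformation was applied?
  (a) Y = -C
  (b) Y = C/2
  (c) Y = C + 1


Checking option (b) Y = C/2:
  C = -1.333 -> Y = -0.667 ✓
  C = 1.076 -> Y = 0.538 ✓
  C = -0.432 -> Y = -0.216 ✓
All samples match this transformation.

(b) C/2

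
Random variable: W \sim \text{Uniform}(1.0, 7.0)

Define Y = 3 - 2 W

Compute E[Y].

For Y = -2W + 3:
E[Y] = -2 * E[W] + 3
E[W] = (1 + 7)/2 = 4
E[Y] = -2 * 4 + 3 = -5

-5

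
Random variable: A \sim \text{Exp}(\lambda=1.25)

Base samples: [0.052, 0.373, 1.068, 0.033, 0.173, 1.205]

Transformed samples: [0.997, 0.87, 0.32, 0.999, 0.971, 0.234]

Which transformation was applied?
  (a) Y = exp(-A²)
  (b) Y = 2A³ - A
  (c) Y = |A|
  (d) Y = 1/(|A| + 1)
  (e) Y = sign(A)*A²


Checking option (a) Y = exp(-A²):
  A = 0.052 -> Y = 0.997 ✓
  A = 0.373 -> Y = 0.87 ✓
  A = 1.068 -> Y = 0.32 ✓
All samples match this transformation.

(a) exp(-A²)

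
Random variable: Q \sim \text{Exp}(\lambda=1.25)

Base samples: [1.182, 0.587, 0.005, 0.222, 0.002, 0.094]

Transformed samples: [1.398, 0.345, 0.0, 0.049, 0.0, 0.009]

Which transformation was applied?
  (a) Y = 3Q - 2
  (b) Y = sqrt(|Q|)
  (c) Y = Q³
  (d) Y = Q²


Checking option (d) Y = Q²:
  Q = 1.182 -> Y = 1.398 ✓
  Q = 0.587 -> Y = 0.345 ✓
  Q = 0.005 -> Y = 0.0 ✓
All samples match this transformation.

(d) Q²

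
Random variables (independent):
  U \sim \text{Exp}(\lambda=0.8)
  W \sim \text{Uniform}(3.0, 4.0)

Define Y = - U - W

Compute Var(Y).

For independent RVs: Var(aX + bY) = a²Var(X) + b²Var(Y)
Var(U) = 1.5625
Var(W) = 0.083333333
Var(Y) = (-1)²*1.5625 + (-1)²*0.083333333
= 1*1.5625 + 1*0.083333333 = 1.6458333

1.6458333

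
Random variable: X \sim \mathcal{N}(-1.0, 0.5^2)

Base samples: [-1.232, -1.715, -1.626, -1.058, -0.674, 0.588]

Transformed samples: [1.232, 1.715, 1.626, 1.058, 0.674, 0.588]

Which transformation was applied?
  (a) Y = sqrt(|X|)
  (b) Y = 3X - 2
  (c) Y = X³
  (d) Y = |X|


Checking option (d) Y = |X|:
  X = -1.232 -> Y = 1.232 ✓
  X = -1.715 -> Y = 1.715 ✓
  X = -1.626 -> Y = 1.626 ✓
All samples match this transformation.

(d) |X|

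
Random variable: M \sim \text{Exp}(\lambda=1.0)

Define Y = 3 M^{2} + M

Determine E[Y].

E[Y] = 3*E[M²] + 1*E[M]
E[M] = 1
E[M²] = Var(M) + (E[M])² = 1 + 1 = 2
E[Y] = 3*2 + 1*1 = 7

7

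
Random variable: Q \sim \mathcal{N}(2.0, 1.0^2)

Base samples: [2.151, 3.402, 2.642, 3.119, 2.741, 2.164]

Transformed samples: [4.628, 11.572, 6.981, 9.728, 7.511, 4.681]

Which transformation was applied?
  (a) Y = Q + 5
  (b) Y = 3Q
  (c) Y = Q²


Checking option (c) Y = Q²:
  Q = 2.151 -> Y = 4.628 ✓
  Q = 3.402 -> Y = 11.572 ✓
  Q = 2.642 -> Y = 6.981 ✓
All samples match this transformation.

(c) Q²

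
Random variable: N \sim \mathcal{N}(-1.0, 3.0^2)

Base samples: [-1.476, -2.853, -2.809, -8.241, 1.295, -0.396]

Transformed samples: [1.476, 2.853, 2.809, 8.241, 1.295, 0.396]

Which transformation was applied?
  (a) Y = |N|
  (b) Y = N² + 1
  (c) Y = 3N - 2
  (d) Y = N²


Checking option (a) Y = |N|:
  N = -1.476 -> Y = 1.476 ✓
  N = -2.853 -> Y = 2.853 ✓
  N = -2.809 -> Y = 2.809 ✓
All samples match this transformation.

(a) |N|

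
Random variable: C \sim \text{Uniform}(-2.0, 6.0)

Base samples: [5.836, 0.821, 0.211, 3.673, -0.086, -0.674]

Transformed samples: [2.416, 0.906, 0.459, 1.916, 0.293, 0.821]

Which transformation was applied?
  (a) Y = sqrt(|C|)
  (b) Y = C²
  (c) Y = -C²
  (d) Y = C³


Checking option (a) Y = sqrt(|C|):
  C = 5.836 -> Y = 2.416 ✓
  C = 0.821 -> Y = 0.906 ✓
  C = 0.211 -> Y = 0.459 ✓
All samples match this transformation.

(a) sqrt(|C|)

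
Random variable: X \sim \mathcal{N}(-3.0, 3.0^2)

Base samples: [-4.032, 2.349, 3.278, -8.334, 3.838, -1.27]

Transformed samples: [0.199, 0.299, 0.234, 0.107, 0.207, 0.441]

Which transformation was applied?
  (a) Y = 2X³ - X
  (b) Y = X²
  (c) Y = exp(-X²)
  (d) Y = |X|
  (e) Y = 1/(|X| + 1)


Checking option (e) Y = 1/(|X| + 1):
  X = -4.032 -> Y = 0.199 ✓
  X = 2.349 -> Y = 0.299 ✓
  X = 3.278 -> Y = 0.234 ✓
All samples match this transformation.

(e) 1/(|X| + 1)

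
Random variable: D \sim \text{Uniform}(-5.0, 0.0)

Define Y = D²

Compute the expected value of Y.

E[D²] = Var(D) + (E[D])² = 2.0833333 + 6.25 = 8.3333333

8.3333333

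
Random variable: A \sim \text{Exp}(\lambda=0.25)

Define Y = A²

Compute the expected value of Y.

E[A²] = Var(A) + (E[A])² = 16 + 16 = 32

32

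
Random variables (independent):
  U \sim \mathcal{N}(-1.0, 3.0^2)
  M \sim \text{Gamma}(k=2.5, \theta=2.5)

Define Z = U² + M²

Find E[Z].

E[Z] = E[U²] + E[M²]
E[U²] = Var(U) + E[U]² = 9 + 1 = 10
E[M²] = Var(M) + E[M]² = 15.625 + 39.0625 = 54.6875
E[Z] = 10 + 54.6875 = 64.6875

64.6875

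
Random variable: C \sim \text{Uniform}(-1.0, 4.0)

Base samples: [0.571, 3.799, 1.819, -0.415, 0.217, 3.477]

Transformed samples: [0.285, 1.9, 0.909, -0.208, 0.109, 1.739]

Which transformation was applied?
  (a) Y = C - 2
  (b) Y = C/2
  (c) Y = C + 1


Checking option (b) Y = C/2:
  C = 0.571 -> Y = 0.285 ✓
  C = 3.799 -> Y = 1.9 ✓
  C = 1.819 -> Y = 0.909 ✓
All samples match this transformation.

(b) C/2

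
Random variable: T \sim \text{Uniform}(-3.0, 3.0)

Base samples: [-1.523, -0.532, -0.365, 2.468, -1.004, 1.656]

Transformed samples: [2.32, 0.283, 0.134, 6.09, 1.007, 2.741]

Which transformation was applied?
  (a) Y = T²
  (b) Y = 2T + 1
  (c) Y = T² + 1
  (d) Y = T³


Checking option (a) Y = T²:
  T = -1.523 -> Y = 2.32 ✓
  T = -0.532 -> Y = 0.283 ✓
  T = -0.365 -> Y = 0.134 ✓
All samples match this transformation.

(a) T²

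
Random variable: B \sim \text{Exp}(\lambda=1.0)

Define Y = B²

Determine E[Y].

E[B²] = Var(B) + (E[B])² = 1 + 1 = 2

2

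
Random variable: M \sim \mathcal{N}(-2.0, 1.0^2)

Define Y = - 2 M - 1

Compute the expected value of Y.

For Y = -2M - 1:
E[Y] = -2 * E[M] - 1
E[M] = -2.0 = -2
E[Y] = -2 * (-2) - 1 = 3

3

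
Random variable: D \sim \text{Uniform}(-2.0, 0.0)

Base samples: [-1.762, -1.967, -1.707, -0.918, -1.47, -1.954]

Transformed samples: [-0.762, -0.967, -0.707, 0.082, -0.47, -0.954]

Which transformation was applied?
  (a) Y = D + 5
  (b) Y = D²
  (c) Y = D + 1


Checking option (c) Y = D + 1:
  D = -1.762 -> Y = -0.762 ✓
  D = -1.967 -> Y = -0.967 ✓
  D = -1.707 -> Y = -0.707 ✓
All samples match this transformation.

(c) D + 1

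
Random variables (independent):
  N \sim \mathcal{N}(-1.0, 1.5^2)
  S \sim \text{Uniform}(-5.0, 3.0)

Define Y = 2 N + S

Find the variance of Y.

For independent RVs: Var(aX + bY) = a²Var(X) + b²Var(Y)
Var(N) = 2.25
Var(S) = 5.3333333
Var(Y) = 2²*2.25 + 1²*5.3333333
= 4*2.25 + 1*5.3333333 = 14.333333

14.333333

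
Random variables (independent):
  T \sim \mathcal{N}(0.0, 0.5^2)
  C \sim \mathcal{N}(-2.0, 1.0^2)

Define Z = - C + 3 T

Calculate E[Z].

E[Z] = 3*E[T] - 1*E[C]
E[T] = 0
E[C] = -2
E[Z] = 3*0 - 1*(-2) = 2

2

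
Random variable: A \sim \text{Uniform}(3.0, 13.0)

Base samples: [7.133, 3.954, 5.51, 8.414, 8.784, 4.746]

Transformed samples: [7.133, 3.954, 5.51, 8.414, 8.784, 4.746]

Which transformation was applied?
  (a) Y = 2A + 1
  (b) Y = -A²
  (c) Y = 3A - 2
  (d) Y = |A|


Checking option (d) Y = |A|:
  A = 7.133 -> Y = 7.133 ✓
  A = 3.954 -> Y = 3.954 ✓
  A = 5.51 -> Y = 5.51 ✓
All samples match this transformation.

(d) |A|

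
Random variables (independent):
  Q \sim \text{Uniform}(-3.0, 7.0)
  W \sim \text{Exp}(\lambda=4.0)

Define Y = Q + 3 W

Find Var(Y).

For independent RVs: Var(aX + bY) = a²Var(X) + b²Var(Y)
Var(Q) = 8.3333333
Var(W) = 0.0625
Var(Y) = 1²*8.3333333 + 3²*0.0625
= 1*8.3333333 + 9*0.0625 = 8.8958333

8.8958333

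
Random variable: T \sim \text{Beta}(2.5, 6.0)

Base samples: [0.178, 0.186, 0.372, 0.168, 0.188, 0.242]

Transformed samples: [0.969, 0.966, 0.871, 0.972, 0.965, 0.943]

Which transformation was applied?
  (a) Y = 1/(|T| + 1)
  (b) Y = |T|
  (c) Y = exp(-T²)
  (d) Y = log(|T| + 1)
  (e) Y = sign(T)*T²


Checking option (c) Y = exp(-T²):
  T = 0.178 -> Y = 0.969 ✓
  T = 0.186 -> Y = 0.966 ✓
  T = 0.372 -> Y = 0.871 ✓
All samples match this transformation.

(c) exp(-T²)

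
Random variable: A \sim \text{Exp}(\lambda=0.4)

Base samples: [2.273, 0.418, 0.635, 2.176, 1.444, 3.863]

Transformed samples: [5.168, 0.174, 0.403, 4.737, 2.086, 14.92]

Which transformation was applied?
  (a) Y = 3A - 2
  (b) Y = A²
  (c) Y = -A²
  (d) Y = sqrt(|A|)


Checking option (b) Y = A²:
  A = 2.273 -> Y = 5.168 ✓
  A = 0.418 -> Y = 0.174 ✓
  A = 0.635 -> Y = 0.403 ✓
All samples match this transformation.

(b) A²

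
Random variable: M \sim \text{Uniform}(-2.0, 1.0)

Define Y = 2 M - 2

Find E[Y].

For Y = 2M - 2:
E[Y] = 2 * E[M] - 2
E[M] = (-2 + 1)/2 = -0.5
E[Y] = 2 * (-0.5) - 2 = -3

-3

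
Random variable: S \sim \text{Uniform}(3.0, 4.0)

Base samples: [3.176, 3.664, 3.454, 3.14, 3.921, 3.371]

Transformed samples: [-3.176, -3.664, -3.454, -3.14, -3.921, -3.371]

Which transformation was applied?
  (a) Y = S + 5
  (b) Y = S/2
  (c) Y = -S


Checking option (c) Y = -S:
  S = 3.176 -> Y = -3.176 ✓
  S = 3.664 -> Y = -3.664 ✓
  S = 3.454 -> Y = -3.454 ✓
All samples match this transformation.

(c) -S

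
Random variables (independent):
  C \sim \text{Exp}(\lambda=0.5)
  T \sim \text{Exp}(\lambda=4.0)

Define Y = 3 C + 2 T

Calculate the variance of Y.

For independent RVs: Var(aX + bY) = a²Var(X) + b²Var(Y)
Var(C) = 4
Var(T) = 0.0625
Var(Y) = 3²*4 + 2²*0.0625
= 9*4 + 4*0.0625 = 36.25

36.25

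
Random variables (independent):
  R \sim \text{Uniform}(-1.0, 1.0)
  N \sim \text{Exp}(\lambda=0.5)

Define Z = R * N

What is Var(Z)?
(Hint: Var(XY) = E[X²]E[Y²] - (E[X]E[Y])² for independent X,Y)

Var(XY) = E[X²]E[Y²] - (E[X]E[Y])²
E[R] = 0, Var(R) = 0.33333333
E[N] = 2, Var(N) = 4
E[R²] = 0.33333333 + 0² = 0.33333333
E[N²] = 4 + 2² = 8
Var(Z) = 0.33333333*8 - (0*2)²
= 2.6666667 - 0 = 2.6666667

2.6666667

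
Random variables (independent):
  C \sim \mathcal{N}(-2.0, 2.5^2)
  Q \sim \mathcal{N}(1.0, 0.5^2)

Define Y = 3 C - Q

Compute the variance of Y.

For independent RVs: Var(aX + bY) = a²Var(X) + b²Var(Y)
Var(C) = 6.25
Var(Q) = 0.25
Var(Y) = 3²*6.25 + (-1)²*0.25
= 9*6.25 + 1*0.25 = 56.5

56.5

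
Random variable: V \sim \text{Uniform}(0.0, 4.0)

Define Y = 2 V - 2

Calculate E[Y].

For Y = 2V - 2:
E[Y] = 2 * E[V] - 2
E[V] = (0 + 4)/2 = 2
E[Y] = 2 * 2 - 2 = 2

2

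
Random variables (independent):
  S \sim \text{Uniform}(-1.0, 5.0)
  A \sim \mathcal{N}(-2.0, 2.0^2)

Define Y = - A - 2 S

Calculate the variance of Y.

For independent RVs: Var(aX + bY) = a²Var(X) + b²Var(Y)
Var(S) = 3
Var(A) = 4
Var(Y) = (-2)²*3 + (-1)²*4
= 4*3 + 1*4 = 16

16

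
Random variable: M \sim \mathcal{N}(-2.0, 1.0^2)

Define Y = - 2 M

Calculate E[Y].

For Y = -2M:
E[Y] = -2 * E[M]
E[M] = -2.0 = -2
E[Y] = -2 * (-2) = 4

4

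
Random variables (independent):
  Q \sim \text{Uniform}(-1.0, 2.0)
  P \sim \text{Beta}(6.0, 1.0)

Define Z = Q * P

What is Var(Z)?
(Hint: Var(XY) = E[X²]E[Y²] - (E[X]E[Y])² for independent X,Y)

Var(XY) = E[X²]E[Y²] - (E[X]E[Y])²
E[Q] = 0.5, Var(Q) = 0.75
E[P] = 0.85714286, Var(P) = 0.015306122
E[Q²] = 0.75 + 0.5² = 1
E[P²] = 0.015306122 + 0.85714286² = 0.75
Var(Z) = 1*0.75 - (0.5*0.85714286)²
= 0.75 - 0.18367347 = 0.56632653

0.56632653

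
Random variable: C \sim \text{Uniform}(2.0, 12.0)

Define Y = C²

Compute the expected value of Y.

E[C²] = Var(C) + (E[C])² = 8.3333333 + 49 = 57.333333

57.333333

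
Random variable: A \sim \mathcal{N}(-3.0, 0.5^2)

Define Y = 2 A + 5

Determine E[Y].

For Y = 2A + 5:
E[Y] = 2 * E[A] + 5
E[A] = -3.0 = -3
E[Y] = 2 * (-3) + 5 = -1

-1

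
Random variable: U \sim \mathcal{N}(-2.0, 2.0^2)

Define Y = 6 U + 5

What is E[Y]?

For Y = 6U + 5:
E[Y] = 6 * E[U] + 5
E[U] = -2.0 = -2
E[Y] = 6 * (-2) + 5 = -7

-7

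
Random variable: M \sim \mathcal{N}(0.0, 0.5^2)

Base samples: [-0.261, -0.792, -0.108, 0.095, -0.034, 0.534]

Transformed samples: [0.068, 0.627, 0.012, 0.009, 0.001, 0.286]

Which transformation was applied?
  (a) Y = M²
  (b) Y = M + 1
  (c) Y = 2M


Checking option (a) Y = M²:
  M = -0.261 -> Y = 0.068 ✓
  M = -0.792 -> Y = 0.627 ✓
  M = -0.108 -> Y = 0.012 ✓
All samples match this transformation.

(a) M²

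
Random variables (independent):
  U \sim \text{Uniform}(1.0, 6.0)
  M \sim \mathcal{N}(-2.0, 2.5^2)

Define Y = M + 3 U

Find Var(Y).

For independent RVs: Var(aX + bY) = a²Var(X) + b²Var(Y)
Var(U) = 2.0833333
Var(M) = 6.25
Var(Y) = 3²*2.0833333 + 1²*6.25
= 9*2.0833333 + 1*6.25 = 25

25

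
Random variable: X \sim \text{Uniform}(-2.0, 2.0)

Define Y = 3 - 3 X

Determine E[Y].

For Y = -3X + 3:
E[Y] = -3 * E[X] + 3
E[X] = (-2 + 2)/2 = 0
E[Y] = -3 * 0 + 3 = 3

3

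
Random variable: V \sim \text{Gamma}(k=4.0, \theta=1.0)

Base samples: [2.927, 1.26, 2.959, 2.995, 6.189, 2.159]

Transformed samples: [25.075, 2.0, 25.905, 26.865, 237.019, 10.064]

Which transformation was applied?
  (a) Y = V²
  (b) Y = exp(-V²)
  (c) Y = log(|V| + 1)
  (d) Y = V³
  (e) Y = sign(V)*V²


Checking option (d) Y = V³:
  V = 2.927 -> Y = 25.075 ✓
  V = 1.26 -> Y = 2.0 ✓
  V = 2.959 -> Y = 25.905 ✓
All samples match this transformation.

(d) V³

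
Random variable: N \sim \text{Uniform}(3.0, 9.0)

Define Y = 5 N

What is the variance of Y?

For Y = aN + b: Var(Y) = a² * Var(N)
Var(N) = (9 - 3)^2/12 = 3
Var(Y) = 5² * 3 = 25 * 3 = 75

75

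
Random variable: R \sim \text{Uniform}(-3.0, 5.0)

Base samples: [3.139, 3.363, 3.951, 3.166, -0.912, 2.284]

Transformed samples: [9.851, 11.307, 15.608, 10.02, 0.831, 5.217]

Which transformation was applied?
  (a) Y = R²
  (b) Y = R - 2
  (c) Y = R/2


Checking option (a) Y = R²:
  R = 3.139 -> Y = 9.851 ✓
  R = 3.363 -> Y = 11.307 ✓
  R = 3.951 -> Y = 15.608 ✓
All samples match this transformation.

(a) R²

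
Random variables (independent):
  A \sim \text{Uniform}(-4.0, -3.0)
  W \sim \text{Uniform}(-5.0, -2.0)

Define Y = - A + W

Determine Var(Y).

For independent RVs: Var(aX + bY) = a²Var(X) + b²Var(Y)
Var(A) = 0.083333333
Var(W) = 0.75
Var(Y) = (-1)²*0.083333333 + 1²*0.75
= 1*0.083333333 + 1*0.75 = 0.83333333

0.83333333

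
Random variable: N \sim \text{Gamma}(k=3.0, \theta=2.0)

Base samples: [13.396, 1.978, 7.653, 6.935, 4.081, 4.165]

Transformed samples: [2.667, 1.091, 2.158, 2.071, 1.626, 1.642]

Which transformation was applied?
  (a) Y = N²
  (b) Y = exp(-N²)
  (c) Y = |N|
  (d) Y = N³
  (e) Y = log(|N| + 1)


Checking option (e) Y = log(|N| + 1):
  N = 13.396 -> Y = 2.667 ✓
  N = 1.978 -> Y = 1.091 ✓
  N = 7.653 -> Y = 2.158 ✓
All samples match this transformation.

(e) log(|N| + 1)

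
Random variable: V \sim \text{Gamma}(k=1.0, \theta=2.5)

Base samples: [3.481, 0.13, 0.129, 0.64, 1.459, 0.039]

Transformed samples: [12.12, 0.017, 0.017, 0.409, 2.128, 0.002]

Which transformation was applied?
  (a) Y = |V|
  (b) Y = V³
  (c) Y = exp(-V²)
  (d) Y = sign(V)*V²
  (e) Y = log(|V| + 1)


Checking option (d) Y = sign(V)*V²:
  V = 3.481 -> Y = 12.12 ✓
  V = 0.13 -> Y = 0.017 ✓
  V = 0.129 -> Y = 0.017 ✓
All samples match this transformation.

(d) sign(V)*V²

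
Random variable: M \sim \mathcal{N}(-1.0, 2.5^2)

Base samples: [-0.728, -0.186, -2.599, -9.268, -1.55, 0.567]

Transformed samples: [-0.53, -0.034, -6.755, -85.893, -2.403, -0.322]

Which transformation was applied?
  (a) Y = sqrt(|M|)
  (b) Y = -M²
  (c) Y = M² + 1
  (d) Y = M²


Checking option (b) Y = -M²:
  M = -0.728 -> Y = -0.53 ✓
  M = -0.186 -> Y = -0.034 ✓
  M = -2.599 -> Y = -6.755 ✓
All samples match this transformation.

(b) -M²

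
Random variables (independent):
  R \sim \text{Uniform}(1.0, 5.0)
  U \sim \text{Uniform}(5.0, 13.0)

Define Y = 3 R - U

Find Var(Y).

For independent RVs: Var(aX + bY) = a²Var(X) + b²Var(Y)
Var(R) = 1.3333333
Var(U) = 5.3333333
Var(Y) = 3²*1.3333333 + (-1)²*5.3333333
= 9*1.3333333 + 1*5.3333333 = 17.333333

17.333333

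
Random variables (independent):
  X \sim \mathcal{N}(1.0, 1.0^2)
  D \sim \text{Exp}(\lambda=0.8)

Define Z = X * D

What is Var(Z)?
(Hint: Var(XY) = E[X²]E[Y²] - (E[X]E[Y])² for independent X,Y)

Var(XY) = E[X²]E[Y²] - (E[X]E[Y])²
E[X] = 1, Var(X) = 1
E[D] = 1.25, Var(D) = 1.5625
E[X²] = 1 + 1² = 2
E[D²] = 1.5625 + 1.25² = 3.125
Var(Z) = 2*3.125 - (1*1.25)²
= 6.25 - 1.5625 = 4.6875

4.6875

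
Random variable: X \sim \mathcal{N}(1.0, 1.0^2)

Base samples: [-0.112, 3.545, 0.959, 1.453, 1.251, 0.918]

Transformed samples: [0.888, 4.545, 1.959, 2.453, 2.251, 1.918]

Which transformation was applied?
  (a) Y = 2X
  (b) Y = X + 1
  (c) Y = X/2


Checking option (b) Y = X + 1:
  X = -0.112 -> Y = 0.888 ✓
  X = 3.545 -> Y = 4.545 ✓
  X = 0.959 -> Y = 1.959 ✓
All samples match this transformation.

(b) X + 1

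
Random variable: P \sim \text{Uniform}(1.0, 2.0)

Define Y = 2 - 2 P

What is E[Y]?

For Y = -2P + 2:
E[Y] = -2 * E[P] + 2
E[P] = (1 + 2)/2 = 1.5
E[Y] = -2 * 1.5 + 2 = -1

-1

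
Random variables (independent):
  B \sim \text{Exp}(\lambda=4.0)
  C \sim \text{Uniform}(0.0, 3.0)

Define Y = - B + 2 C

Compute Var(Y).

For independent RVs: Var(aX + bY) = a²Var(X) + b²Var(Y)
Var(B) = 0.0625
Var(C) = 0.75
Var(Y) = (-1)²*0.0625 + 2²*0.75
= 1*0.0625 + 4*0.75 = 3.0625

3.0625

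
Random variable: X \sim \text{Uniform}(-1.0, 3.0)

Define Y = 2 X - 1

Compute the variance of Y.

For Y = aX + b: Var(Y) = a² * Var(X)
Var(X) = (3 + 1)^2/12 = 1.3333333
Var(Y) = 2² * 1.3333333 = 4 * 1.3333333 = 5.3333333

5.3333333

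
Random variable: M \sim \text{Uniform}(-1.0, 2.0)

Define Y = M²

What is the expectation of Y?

E[M²] = Var(M) + (E[M])² = 0.75 + 0.25 = 1

1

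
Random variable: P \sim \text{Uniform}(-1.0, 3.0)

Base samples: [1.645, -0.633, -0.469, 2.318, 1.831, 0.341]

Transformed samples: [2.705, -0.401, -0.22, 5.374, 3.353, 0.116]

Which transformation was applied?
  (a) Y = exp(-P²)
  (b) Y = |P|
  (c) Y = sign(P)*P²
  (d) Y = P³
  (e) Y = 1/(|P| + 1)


Checking option (c) Y = sign(P)*P²:
  P = 1.645 -> Y = 2.705 ✓
  P = -0.633 -> Y = -0.401 ✓
  P = -0.469 -> Y = -0.22 ✓
All samples match this transformation.

(c) sign(P)*P²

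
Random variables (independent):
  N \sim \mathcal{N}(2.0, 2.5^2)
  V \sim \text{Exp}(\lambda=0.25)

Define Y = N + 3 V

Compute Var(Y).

For independent RVs: Var(aX + bY) = a²Var(X) + b²Var(Y)
Var(N) = 6.25
Var(V) = 16
Var(Y) = 1²*6.25 + 3²*16
= 1*6.25 + 9*16 = 150.25

150.25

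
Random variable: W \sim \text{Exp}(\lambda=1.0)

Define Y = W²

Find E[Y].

E[W²] = Var(W) + (E[W])² = 1 + 1 = 2

2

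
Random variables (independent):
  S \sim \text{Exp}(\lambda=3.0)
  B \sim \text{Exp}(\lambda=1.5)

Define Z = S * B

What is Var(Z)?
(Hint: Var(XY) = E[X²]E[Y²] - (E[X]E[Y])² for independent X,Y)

Var(XY) = E[X²]E[Y²] - (E[X]E[Y])²
E[S] = 0.33333333, Var(S) = 0.11111111
E[B] = 0.66666667, Var(B) = 0.44444444
E[S²] = 0.11111111 + 0.33333333² = 0.22222222
E[B²] = 0.44444444 + 0.66666667² = 0.88888889
Var(Z) = 0.22222222*0.88888889 - (0.33333333*0.66666667)²
= 0.19753086 - 0.049382716 = 0.14814815

0.14814815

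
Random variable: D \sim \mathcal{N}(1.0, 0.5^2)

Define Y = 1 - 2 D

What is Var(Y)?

For Y = aD + b: Var(Y) = a² * Var(D)
Var(D) = 0.5^2 = 0.25
Var(Y) = (-2)² * 0.25 = 4 * 0.25 = 1

1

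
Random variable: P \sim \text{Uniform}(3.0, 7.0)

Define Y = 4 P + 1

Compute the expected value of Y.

For Y = 4P + 1:
E[Y] = 4 * E[P] + 1
E[P] = (3 + 7)/2 = 5
E[Y] = 4 * 5 + 1 = 21

21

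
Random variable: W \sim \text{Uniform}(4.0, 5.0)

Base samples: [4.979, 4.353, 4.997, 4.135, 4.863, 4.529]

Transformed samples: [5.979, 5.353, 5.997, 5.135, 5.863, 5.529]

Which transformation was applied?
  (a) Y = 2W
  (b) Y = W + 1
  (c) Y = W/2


Checking option (b) Y = W + 1:
  W = 4.979 -> Y = 5.979 ✓
  W = 4.353 -> Y = 5.353 ✓
  W = 4.997 -> Y = 5.997 ✓
All samples match this transformation.

(b) W + 1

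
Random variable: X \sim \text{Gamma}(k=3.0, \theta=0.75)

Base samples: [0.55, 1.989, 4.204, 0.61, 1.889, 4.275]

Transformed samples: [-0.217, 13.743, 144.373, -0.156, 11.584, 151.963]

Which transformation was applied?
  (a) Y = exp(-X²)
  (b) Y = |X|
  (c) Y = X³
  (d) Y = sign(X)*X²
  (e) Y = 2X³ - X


Checking option (e) Y = 2X³ - X:
  X = 0.55 -> Y = -0.217 ✓
  X = 1.989 -> Y = 13.743 ✓
  X = 4.204 -> Y = 144.373 ✓
All samples match this transformation.

(e) 2X³ - X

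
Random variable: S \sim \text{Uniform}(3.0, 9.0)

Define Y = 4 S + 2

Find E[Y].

For Y = 4S + 2:
E[Y] = 4 * E[S] + 2
E[S] = (3 + 9)/2 = 6
E[Y] = 4 * 6 + 2 = 26

26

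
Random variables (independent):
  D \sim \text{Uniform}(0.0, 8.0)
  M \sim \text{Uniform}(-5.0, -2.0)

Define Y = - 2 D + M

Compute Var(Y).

For independent RVs: Var(aX + bY) = a²Var(X) + b²Var(Y)
Var(D) = 5.3333333
Var(M) = 0.75
Var(Y) = (-2)²*5.3333333 + 1²*0.75
= 4*5.3333333 + 1*0.75 = 22.083333

22.083333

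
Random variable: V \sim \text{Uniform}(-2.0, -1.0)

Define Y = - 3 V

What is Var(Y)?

For Y = aV + b: Var(Y) = a² * Var(V)
Var(V) = (-1 + 2)^2/12 = 0.083333333
Var(Y) = (-3)² * 0.083333333 = 9 * 0.083333333 = 0.75

0.75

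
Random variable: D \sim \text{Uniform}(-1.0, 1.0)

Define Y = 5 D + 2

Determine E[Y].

For Y = 5D + 2:
E[Y] = 5 * E[D] + 2
E[D] = (-1 + 1)/2 = 0
E[Y] = 5 * 0 + 2 = 2

2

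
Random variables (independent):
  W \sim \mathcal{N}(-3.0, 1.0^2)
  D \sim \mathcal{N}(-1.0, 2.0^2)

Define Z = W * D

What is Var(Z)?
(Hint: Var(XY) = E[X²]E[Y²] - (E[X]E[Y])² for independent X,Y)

Var(XY) = E[X²]E[Y²] - (E[X]E[Y])²
E[W] = -3, Var(W) = 1
E[D] = -1, Var(D) = 4
E[W²] = 1 + (-3)² = 10
E[D²] = 4 + (-1)² = 5
Var(Z) = 10*5 - (-3*(-1))²
= 50 - 9 = 41

41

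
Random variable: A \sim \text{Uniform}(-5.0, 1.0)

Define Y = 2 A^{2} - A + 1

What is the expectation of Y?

E[Y] = 2*E[A²] - 1*E[A] + 1
E[A] = -2
E[A²] = Var(A) + (E[A])² = 3 + 4 = 7
E[Y] = 2*7 - 1*(-2) + 1 = 17

17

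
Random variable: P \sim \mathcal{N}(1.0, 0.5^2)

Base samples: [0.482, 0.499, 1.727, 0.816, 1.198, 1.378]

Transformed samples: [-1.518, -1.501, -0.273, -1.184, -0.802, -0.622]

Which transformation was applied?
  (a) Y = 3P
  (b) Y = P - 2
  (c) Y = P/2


Checking option (b) Y = P - 2:
  P = 0.482 -> Y = -1.518 ✓
  P = 0.499 -> Y = -1.501 ✓
  P = 1.727 -> Y = -0.273 ✓
All samples match this transformation.

(b) P - 2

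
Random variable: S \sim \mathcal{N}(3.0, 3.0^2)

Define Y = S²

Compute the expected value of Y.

E[S²] = Var(S) + (E[S])² = 9 + 9 = 18

18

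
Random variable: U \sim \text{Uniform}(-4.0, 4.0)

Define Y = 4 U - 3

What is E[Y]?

For Y = 4U - 3:
E[Y] = 4 * E[U] - 3
E[U] = (-4 + 4)/2 = 0
E[Y] = 4 * 0 - 3 = -3

-3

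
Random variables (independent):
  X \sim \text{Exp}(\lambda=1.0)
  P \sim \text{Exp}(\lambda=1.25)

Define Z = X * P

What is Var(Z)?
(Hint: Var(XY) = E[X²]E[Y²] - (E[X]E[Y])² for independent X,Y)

Var(XY) = E[X²]E[Y²] - (E[X]E[Y])²
E[X] = 1, Var(X) = 1
E[P] = 0.8, Var(P) = 0.64
E[X²] = 1 + 1² = 2
E[P²] = 0.64 + 0.8² = 1.28
Var(Z) = 2*1.28 - (1*0.8)²
= 2.56 - 0.64 = 1.92

1.92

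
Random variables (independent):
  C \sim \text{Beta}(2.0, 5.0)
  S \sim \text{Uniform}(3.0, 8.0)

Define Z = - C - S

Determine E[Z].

E[Z] = -1*E[C] - 1*E[S]
E[C] = 0.28571429
E[S] = 5.5
E[Z] = -1*0.28571429 - 1*5.5 = -5.7857143

-5.7857143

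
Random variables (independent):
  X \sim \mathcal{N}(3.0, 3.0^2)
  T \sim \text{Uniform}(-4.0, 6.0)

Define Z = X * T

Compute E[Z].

For independent RVs: E[XY] = E[X]*E[Y]
E[X] = 3
E[T] = 1
E[Z] = 3 * 1 = 3

3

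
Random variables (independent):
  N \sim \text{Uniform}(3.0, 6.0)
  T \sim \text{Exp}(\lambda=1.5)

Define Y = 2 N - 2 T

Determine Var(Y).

For independent RVs: Var(aX + bY) = a²Var(X) + b²Var(Y)
Var(N) = 0.75
Var(T) = 0.44444444
Var(Y) = 2²*0.75 + (-2)²*0.44444444
= 4*0.75 + 4*0.44444444 = 4.7777778

4.7777778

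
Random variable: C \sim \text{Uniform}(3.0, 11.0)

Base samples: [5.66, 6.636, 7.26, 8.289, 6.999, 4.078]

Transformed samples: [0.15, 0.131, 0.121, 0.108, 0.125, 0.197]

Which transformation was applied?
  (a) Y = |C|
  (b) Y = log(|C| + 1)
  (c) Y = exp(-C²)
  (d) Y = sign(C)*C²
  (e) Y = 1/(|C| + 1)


Checking option (e) Y = 1/(|C| + 1):
  C = 5.66 -> Y = 0.15 ✓
  C = 6.636 -> Y = 0.131 ✓
  C = 7.26 -> Y = 0.121 ✓
All samples match this transformation.

(e) 1/(|C| + 1)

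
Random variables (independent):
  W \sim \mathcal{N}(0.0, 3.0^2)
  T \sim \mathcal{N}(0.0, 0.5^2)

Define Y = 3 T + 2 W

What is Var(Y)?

For independent RVs: Var(aX + bY) = a²Var(X) + b²Var(Y)
Var(W) = 9
Var(T) = 0.25
Var(Y) = 2²*9 + 3²*0.25
= 4*9 + 9*0.25 = 38.25

38.25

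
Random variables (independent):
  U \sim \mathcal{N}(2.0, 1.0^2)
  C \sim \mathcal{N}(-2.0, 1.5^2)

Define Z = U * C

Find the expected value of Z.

For independent RVs: E[XY] = E[X]*E[Y]
E[U] = 2
E[C] = -2
E[Z] = 2 * (-2) = -4

-4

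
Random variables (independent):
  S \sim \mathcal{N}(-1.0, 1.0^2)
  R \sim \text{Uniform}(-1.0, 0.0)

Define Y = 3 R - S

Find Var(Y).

For independent RVs: Var(aX + bY) = a²Var(X) + b²Var(Y)
Var(S) = 1
Var(R) = 0.083333333
Var(Y) = (-1)²*1 + 3²*0.083333333
= 1*1 + 9*0.083333333 = 1.75

1.75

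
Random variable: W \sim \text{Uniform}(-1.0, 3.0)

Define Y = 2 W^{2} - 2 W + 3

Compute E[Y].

E[Y] = 2*E[W²] - 2*E[W] + 3
E[W] = 1
E[W²] = Var(W) + (E[W])² = 1.3333333 + 1 = 2.3333333
E[Y] = 2*2.3333333 - 2*1 + 3 = 5.6666667

5.6666667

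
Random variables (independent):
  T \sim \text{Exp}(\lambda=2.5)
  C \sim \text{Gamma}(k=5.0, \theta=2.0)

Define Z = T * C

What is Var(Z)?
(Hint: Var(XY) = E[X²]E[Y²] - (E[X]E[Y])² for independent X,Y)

Var(XY) = E[X²]E[Y²] - (E[X]E[Y])²
E[T] = 0.4, Var(T) = 0.16
E[C] = 10, Var(C) = 20
E[T²] = 0.16 + 0.4² = 0.32
E[C²] = 20 + 10² = 120
Var(Z) = 0.32*120 - (0.4*10)²
= 38.4 - 16 = 22.4

22.4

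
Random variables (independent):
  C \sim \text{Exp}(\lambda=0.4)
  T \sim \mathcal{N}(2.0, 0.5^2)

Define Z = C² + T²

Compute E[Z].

E[Z] = E[C²] + E[T²]
E[C²] = Var(C) + E[C]² = 6.25 + 6.25 = 12.5
E[T²] = Var(T) + E[T]² = 0.25 + 4 = 4.25
E[Z] = 12.5 + 4.25 = 16.75

16.75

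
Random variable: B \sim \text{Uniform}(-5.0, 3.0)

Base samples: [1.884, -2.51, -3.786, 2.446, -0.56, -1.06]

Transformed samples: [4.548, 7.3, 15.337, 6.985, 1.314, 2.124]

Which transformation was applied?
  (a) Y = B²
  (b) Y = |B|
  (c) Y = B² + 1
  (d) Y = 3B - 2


Checking option (c) Y = B² + 1:
  B = 1.884 -> Y = 4.548 ✓
  B = -2.51 -> Y = 7.3 ✓
  B = -3.786 -> Y = 15.337 ✓
All samples match this transformation.

(c) B² + 1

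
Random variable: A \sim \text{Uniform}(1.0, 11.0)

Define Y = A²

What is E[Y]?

E[A²] = Var(A) + (E[A])² = 8.3333333 + 36 = 44.333333

44.333333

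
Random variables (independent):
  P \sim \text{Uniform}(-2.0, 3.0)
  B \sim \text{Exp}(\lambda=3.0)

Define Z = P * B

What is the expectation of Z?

For independent RVs: E[XY] = E[X]*E[Y]
E[P] = 0.5
E[B] = 0.33333333
E[Z] = 0.5 * 0.33333333 = 0.16666667

0.16666667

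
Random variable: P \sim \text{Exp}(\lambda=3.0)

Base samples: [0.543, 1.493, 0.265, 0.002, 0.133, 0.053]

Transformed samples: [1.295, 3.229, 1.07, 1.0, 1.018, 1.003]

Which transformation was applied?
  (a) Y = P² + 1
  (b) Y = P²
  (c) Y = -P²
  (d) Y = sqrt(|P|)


Checking option (a) Y = P² + 1:
  P = 0.543 -> Y = 1.295 ✓
  P = 1.493 -> Y = 3.229 ✓
  P = 0.265 -> Y = 1.07 ✓
All samples match this transformation.

(a) P² + 1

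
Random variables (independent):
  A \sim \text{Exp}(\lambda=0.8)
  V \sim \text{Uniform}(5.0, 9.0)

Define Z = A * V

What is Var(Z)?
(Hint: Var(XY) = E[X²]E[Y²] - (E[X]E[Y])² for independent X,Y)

Var(XY) = E[X²]E[Y²] - (E[X]E[Y])²
E[A] = 1.25, Var(A) = 1.5625
E[V] = 7, Var(V) = 1.3333333
E[A²] = 1.5625 + 1.25² = 3.125
E[V²] = 1.3333333 + 7² = 50.333333
Var(Z) = 3.125*50.333333 - (1.25*7)²
= 157.29167 - 76.5625 = 80.729167

80.729167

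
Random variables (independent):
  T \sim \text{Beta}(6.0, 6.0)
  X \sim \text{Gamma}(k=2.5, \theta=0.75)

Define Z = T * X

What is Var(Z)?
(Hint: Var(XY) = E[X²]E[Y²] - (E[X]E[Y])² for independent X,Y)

Var(XY) = E[X²]E[Y²] - (E[X]E[Y])²
E[T] = 0.5, Var(T) = 0.019230769
E[X] = 1.875, Var(X) = 1.40625
E[T²] = 0.019230769 + 0.5² = 0.26923077
E[X²] = 1.40625 + 1.875² = 4.921875
Var(Z) = 0.26923077*4.921875 - (0.5*1.875)²
= 1.3251202 - 0.87890625 = 0.44621394

0.44621394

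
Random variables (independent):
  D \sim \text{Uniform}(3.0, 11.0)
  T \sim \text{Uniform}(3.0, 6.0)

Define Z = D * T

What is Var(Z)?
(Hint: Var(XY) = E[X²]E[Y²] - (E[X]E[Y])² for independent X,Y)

Var(XY) = E[X²]E[Y²] - (E[X]E[Y])²
E[D] = 7, Var(D) = 5.3333333
E[T] = 4.5, Var(T) = 0.75
E[D²] = 5.3333333 + 7² = 54.333333
E[T²] = 0.75 + 4.5² = 21
Var(Z) = 54.333333*21 - (7*4.5)²
= 1141 - 992.25 = 148.75

148.75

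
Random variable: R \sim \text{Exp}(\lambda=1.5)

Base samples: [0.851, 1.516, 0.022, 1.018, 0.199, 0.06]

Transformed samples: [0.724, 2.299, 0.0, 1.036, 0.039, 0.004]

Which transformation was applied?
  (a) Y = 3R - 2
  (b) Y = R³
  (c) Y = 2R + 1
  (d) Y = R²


Checking option (d) Y = R²:
  R = 0.851 -> Y = 0.724 ✓
  R = 1.516 -> Y = 2.299 ✓
  R = 0.022 -> Y = 0.0 ✓
All samples match this transformation.

(d) R²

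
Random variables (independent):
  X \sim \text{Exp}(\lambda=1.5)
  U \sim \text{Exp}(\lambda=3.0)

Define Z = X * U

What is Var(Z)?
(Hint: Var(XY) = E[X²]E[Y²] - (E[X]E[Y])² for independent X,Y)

Var(XY) = E[X²]E[Y²] - (E[X]E[Y])²
E[X] = 0.66666667, Var(X) = 0.44444444
E[U] = 0.33333333, Var(U) = 0.11111111
E[X²] = 0.44444444 + 0.66666667² = 0.88888889
E[U²] = 0.11111111 + 0.33333333² = 0.22222222
Var(Z) = 0.88888889*0.22222222 - (0.66666667*0.33333333)²
= 0.19753086 - 0.049382716 = 0.14814815

0.14814815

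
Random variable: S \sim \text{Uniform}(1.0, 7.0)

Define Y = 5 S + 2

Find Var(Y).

For Y = aS + b: Var(Y) = a² * Var(S)
Var(S) = (7 - 1)^2/12 = 3
Var(Y) = 5² * 3 = 25 * 3 = 75

75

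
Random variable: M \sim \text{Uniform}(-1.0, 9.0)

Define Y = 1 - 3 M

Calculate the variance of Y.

For Y = aM + b: Var(Y) = a² * Var(M)
Var(M) = (9 + 1)^2/12 = 8.3333333
Var(Y) = (-3)² * 8.3333333 = 9 * 8.3333333 = 75

75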